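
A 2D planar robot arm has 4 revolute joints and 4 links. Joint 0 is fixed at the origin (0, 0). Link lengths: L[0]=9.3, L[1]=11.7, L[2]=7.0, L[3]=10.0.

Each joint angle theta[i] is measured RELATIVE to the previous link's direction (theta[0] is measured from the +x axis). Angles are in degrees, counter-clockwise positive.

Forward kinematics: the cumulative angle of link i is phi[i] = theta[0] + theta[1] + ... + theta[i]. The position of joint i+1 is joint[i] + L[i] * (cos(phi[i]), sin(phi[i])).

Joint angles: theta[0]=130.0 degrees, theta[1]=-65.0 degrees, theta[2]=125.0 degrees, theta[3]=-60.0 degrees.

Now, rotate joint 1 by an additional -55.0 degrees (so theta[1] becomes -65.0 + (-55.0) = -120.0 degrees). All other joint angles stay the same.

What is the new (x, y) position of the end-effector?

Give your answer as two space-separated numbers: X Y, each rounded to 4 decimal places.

joint[0] = (0.0000, 0.0000)  (base)
link 0: phi[0] = 130 = 130 deg
  cos(130 deg) = -0.6428, sin(130 deg) = 0.7660
  joint[1] = (0.0000, 0.0000) + 9.3 * (-0.6428, 0.7660) = (0.0000 + -5.9779, 0.0000 + 7.1242) = (-5.9779, 7.1242)
link 1: phi[1] = 130 + -120 = 10 deg
  cos(10 deg) = 0.9848, sin(10 deg) = 0.1736
  joint[2] = (-5.9779, 7.1242) + 11.7 * (0.9848, 0.1736) = (-5.9779 + 11.5223, 7.1242 + 2.0317) = (5.5443, 9.1559)
link 2: phi[2] = 130 + -120 + 125 = 135 deg
  cos(135 deg) = -0.7071, sin(135 deg) = 0.7071
  joint[3] = (5.5443, 9.1559) + 7 * (-0.7071, 0.7071) = (5.5443 + -4.9497, 9.1559 + 4.9497) = (0.5946, 14.1056)
link 3: phi[3] = 130 + -120 + 125 + -60 = 75 deg
  cos(75 deg) = 0.2588, sin(75 deg) = 0.9659
  joint[4] = (0.5946, 14.1056) + 10 * (0.2588, 0.9659) = (0.5946 + 2.5882, 14.1056 + 9.6593) = (3.1828, 23.7649)
End effector: (3.1828, 23.7649)

Answer: 3.1828 23.7649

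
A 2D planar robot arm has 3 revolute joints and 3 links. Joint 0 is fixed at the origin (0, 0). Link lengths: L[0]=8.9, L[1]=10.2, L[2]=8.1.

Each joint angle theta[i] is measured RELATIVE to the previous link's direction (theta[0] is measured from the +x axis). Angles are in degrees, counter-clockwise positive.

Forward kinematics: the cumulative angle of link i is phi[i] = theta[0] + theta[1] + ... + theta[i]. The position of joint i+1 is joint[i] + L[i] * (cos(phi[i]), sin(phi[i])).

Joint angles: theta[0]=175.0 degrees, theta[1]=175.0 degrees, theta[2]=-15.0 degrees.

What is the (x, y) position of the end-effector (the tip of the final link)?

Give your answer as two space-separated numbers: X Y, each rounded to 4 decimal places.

joint[0] = (0.0000, 0.0000)  (base)
link 0: phi[0] = 175 = 175 deg
  cos(175 deg) = -0.9962, sin(175 deg) = 0.0872
  joint[1] = (0.0000, 0.0000) + 8.9 * (-0.9962, 0.0872) = (0.0000 + -8.8661, 0.0000 + 0.7757) = (-8.8661, 0.7757)
link 1: phi[1] = 175 + 175 = 350 deg
  cos(350 deg) = 0.9848, sin(350 deg) = -0.1736
  joint[2] = (-8.8661, 0.7757) + 10.2 * (0.9848, -0.1736) = (-8.8661 + 10.0450, 0.7757 + -1.7712) = (1.1789, -0.9955)
link 2: phi[2] = 175 + 175 + -15 = 335 deg
  cos(335 deg) = 0.9063, sin(335 deg) = -0.4226
  joint[3] = (1.1789, -0.9955) + 8.1 * (0.9063, -0.4226) = (1.1789 + 7.3411, -0.9955 + -3.4232) = (8.5200, -4.4187)
End effector: (8.5200, -4.4187)

Answer: 8.5200 -4.4187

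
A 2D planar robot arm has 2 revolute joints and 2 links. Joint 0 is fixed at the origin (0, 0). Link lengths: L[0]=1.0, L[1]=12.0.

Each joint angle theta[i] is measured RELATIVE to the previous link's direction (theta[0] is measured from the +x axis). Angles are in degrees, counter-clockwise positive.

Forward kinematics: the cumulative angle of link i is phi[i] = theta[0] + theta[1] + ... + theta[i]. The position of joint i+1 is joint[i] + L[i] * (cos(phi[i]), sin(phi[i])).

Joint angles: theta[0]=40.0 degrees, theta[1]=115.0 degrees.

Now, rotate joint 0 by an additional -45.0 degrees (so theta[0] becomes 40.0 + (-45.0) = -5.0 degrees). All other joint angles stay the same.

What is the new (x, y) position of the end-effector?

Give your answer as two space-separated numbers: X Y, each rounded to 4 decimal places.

joint[0] = (0.0000, 0.0000)  (base)
link 0: phi[0] = -5 = -5 deg
  cos(-5 deg) = 0.9962, sin(-5 deg) = -0.0872
  joint[1] = (0.0000, 0.0000) + 1 * (0.9962, -0.0872) = (0.0000 + 0.9962, 0.0000 + -0.0872) = (0.9962, -0.0872)
link 1: phi[1] = -5 + 115 = 110 deg
  cos(110 deg) = -0.3420, sin(110 deg) = 0.9397
  joint[2] = (0.9962, -0.0872) + 12 * (-0.3420, 0.9397) = (0.9962 + -4.1042, -0.0872 + 11.2763) = (-3.1080, 11.1892)
End effector: (-3.1080, 11.1892)

Answer: -3.1080 11.1892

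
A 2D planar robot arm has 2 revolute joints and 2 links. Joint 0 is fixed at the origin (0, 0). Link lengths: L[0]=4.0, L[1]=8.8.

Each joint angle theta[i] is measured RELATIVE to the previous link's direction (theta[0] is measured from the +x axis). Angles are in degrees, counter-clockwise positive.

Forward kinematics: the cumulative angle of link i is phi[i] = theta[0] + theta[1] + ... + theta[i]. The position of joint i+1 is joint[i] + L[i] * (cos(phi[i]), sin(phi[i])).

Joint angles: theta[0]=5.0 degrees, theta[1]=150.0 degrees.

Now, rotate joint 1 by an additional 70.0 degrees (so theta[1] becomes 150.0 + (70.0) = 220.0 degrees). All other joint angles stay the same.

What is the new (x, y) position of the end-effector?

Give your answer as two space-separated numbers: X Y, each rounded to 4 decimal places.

Answer: -2.2378 -5.8739

Derivation:
joint[0] = (0.0000, 0.0000)  (base)
link 0: phi[0] = 5 = 5 deg
  cos(5 deg) = 0.9962, sin(5 deg) = 0.0872
  joint[1] = (0.0000, 0.0000) + 4 * (0.9962, 0.0872) = (0.0000 + 3.9848, 0.0000 + 0.3486) = (3.9848, 0.3486)
link 1: phi[1] = 5 + 220 = 225 deg
  cos(225 deg) = -0.7071, sin(225 deg) = -0.7071
  joint[2] = (3.9848, 0.3486) + 8.8 * (-0.7071, -0.7071) = (3.9848 + -6.2225, 0.3486 + -6.2225) = (-2.2378, -5.8739)
End effector: (-2.2378, -5.8739)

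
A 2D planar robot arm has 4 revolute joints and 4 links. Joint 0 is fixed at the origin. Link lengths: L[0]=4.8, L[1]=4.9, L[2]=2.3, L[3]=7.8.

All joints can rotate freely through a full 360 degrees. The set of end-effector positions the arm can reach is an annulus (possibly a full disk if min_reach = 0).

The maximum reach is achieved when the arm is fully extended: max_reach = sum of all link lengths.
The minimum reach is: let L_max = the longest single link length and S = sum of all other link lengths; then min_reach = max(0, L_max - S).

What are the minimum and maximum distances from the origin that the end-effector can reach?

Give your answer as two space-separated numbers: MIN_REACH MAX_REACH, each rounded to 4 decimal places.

Answer: 0.0000 19.8000

Derivation:
Link lengths: [4.8, 4.9, 2.3, 7.8]
max_reach = 4.8 + 4.9 + 2.3 + 7.8 = 19.8
L_max = max([4.8, 4.9, 2.3, 7.8]) = 7.8
S (sum of others) = 19.8 - 7.8 = 12
min_reach = max(0, 7.8 - 12) = max(0, -4.2) = 0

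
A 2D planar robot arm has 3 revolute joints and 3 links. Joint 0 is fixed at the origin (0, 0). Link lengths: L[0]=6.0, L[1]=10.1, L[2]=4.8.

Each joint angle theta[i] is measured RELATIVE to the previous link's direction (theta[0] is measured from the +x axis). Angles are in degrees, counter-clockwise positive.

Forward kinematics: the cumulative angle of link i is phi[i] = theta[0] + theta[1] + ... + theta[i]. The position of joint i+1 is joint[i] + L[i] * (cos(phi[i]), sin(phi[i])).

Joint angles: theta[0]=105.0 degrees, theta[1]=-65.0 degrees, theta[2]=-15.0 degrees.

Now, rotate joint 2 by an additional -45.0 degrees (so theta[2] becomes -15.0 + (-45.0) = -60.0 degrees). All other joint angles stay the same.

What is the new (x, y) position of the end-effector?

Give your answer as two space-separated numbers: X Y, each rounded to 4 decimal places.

joint[0] = (0.0000, 0.0000)  (base)
link 0: phi[0] = 105 = 105 deg
  cos(105 deg) = -0.2588, sin(105 deg) = 0.9659
  joint[1] = (0.0000, 0.0000) + 6 * (-0.2588, 0.9659) = (0.0000 + -1.5529, 0.0000 + 5.7956) = (-1.5529, 5.7956)
link 1: phi[1] = 105 + -65 = 40 deg
  cos(40 deg) = 0.7660, sin(40 deg) = 0.6428
  joint[2] = (-1.5529, 5.7956) + 10.1 * (0.7660, 0.6428) = (-1.5529 + 7.7370, 5.7956 + 6.4922) = (6.1841, 12.2877)
link 2: phi[2] = 105 + -65 + -60 = -20 deg
  cos(-20 deg) = 0.9397, sin(-20 deg) = -0.3420
  joint[3] = (6.1841, 12.2877) + 4.8 * (0.9397, -0.3420) = (6.1841 + 4.5105, 12.2877 + -1.6417) = (10.6947, 10.6460)
End effector: (10.6947, 10.6460)

Answer: 10.6947 10.6460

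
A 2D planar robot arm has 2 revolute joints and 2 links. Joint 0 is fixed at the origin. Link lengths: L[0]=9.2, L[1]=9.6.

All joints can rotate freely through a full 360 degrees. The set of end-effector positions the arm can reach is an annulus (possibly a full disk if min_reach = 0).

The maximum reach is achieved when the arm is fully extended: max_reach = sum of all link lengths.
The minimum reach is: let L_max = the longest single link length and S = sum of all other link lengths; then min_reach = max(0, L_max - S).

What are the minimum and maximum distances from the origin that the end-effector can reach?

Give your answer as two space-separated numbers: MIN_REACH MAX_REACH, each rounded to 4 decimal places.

Link lengths: [9.2, 9.6]
max_reach = 9.2 + 9.6 = 18.8
L_max = max([9.2, 9.6]) = 9.6
S (sum of others) = 18.8 - 9.6 = 9.2
min_reach = max(0, 9.6 - 9.2) = max(0, 0.4) = 0.4

Answer: 0.4000 18.8000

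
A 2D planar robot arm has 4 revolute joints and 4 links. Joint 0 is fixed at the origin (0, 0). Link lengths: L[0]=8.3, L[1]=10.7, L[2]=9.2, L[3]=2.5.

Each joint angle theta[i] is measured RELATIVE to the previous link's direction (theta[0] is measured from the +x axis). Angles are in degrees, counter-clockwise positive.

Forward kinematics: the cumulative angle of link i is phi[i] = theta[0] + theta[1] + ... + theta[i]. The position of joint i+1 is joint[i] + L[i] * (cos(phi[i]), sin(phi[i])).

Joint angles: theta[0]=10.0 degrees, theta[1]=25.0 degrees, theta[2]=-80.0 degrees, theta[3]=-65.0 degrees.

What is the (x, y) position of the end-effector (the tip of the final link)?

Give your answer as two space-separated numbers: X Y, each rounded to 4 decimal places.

Answer: 22.5892 -1.2761

Derivation:
joint[0] = (0.0000, 0.0000)  (base)
link 0: phi[0] = 10 = 10 deg
  cos(10 deg) = 0.9848, sin(10 deg) = 0.1736
  joint[1] = (0.0000, 0.0000) + 8.3 * (0.9848, 0.1736) = (0.0000 + 8.1739, 0.0000 + 1.4413) = (8.1739, 1.4413)
link 1: phi[1] = 10 + 25 = 35 deg
  cos(35 deg) = 0.8192, sin(35 deg) = 0.5736
  joint[2] = (8.1739, 1.4413) + 10.7 * (0.8192, 0.5736) = (8.1739 + 8.7649, 1.4413 + 6.1373) = (16.9388, 7.5785)
link 2: phi[2] = 10 + 25 + -80 = -45 deg
  cos(-45 deg) = 0.7071, sin(-45 deg) = -0.7071
  joint[3] = (16.9388, 7.5785) + 9.2 * (0.7071, -0.7071) = (16.9388 + 6.5054, 7.5785 + -6.5054) = (23.4442, 1.0732)
link 3: phi[3] = 10 + 25 + -80 + -65 = -110 deg
  cos(-110 deg) = -0.3420, sin(-110 deg) = -0.9397
  joint[4] = (23.4442, 1.0732) + 2.5 * (-0.3420, -0.9397) = (23.4442 + -0.8551, 1.0732 + -2.3492) = (22.5892, -1.2761)
End effector: (22.5892, -1.2761)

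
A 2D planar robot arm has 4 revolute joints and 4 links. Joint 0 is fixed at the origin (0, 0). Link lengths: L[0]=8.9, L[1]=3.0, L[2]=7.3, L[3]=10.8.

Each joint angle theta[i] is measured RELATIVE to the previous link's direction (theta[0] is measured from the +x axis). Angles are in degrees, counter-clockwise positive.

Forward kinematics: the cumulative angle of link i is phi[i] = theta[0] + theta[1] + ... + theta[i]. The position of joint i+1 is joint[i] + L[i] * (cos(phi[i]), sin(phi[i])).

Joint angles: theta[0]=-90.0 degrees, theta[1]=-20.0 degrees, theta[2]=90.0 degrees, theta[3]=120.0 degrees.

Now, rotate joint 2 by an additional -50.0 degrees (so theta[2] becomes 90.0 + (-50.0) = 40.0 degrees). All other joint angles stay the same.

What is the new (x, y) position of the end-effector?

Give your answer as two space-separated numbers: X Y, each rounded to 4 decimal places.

Answer: 8.4128 -10.3056

Derivation:
joint[0] = (0.0000, 0.0000)  (base)
link 0: phi[0] = -90 = -90 deg
  cos(-90 deg) = 0.0000, sin(-90 deg) = -1.0000
  joint[1] = (0.0000, 0.0000) + 8.9 * (0.0000, -1.0000) = (0.0000 + 0.0000, 0.0000 + -8.9000) = (0.0000, -8.9000)
link 1: phi[1] = -90 + -20 = -110 deg
  cos(-110 deg) = -0.3420, sin(-110 deg) = -0.9397
  joint[2] = (0.0000, -8.9000) + 3 * (-0.3420, -0.9397) = (0.0000 + -1.0261, -8.9000 + -2.8191) = (-1.0261, -11.7191)
link 2: phi[2] = -90 + -20 + 40 = -70 deg
  cos(-70 deg) = 0.3420, sin(-70 deg) = -0.9397
  joint[3] = (-1.0261, -11.7191) + 7.3 * (0.3420, -0.9397) = (-1.0261 + 2.4967, -11.7191 + -6.8598) = (1.4707, -18.5788)
link 3: phi[3] = -90 + -20 + 40 + 120 = 50 deg
  cos(50 deg) = 0.6428, sin(50 deg) = 0.7660
  joint[4] = (1.4707, -18.5788) + 10.8 * (0.6428, 0.7660) = (1.4707 + 6.9421, -18.5788 + 8.2733) = (8.4128, -10.3056)
End effector: (8.4128, -10.3056)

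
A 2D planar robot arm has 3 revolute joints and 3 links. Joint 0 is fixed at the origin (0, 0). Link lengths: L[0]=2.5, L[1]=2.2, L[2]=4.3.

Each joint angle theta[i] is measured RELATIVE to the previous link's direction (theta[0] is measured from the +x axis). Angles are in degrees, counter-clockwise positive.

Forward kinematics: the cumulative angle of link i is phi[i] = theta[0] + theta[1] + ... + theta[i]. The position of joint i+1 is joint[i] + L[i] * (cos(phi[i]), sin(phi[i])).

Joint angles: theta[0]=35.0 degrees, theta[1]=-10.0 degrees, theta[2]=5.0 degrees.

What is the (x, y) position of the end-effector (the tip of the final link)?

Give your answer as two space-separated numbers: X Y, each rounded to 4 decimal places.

joint[0] = (0.0000, 0.0000)  (base)
link 0: phi[0] = 35 = 35 deg
  cos(35 deg) = 0.8192, sin(35 deg) = 0.5736
  joint[1] = (0.0000, 0.0000) + 2.5 * (0.8192, 0.5736) = (0.0000 + 2.0479, 0.0000 + 1.4339) = (2.0479, 1.4339)
link 1: phi[1] = 35 + -10 = 25 deg
  cos(25 deg) = 0.9063, sin(25 deg) = 0.4226
  joint[2] = (2.0479, 1.4339) + 2.2 * (0.9063, 0.4226) = (2.0479 + 1.9939, 1.4339 + 0.9298) = (4.0418, 2.3637)
link 2: phi[2] = 35 + -10 + 5 = 30 deg
  cos(30 deg) = 0.8660, sin(30 deg) = 0.5000
  joint[3] = (4.0418, 2.3637) + 4.3 * (0.8660, 0.5000) = (4.0418 + 3.7239, 2.3637 + 2.1500) = (7.7657, 4.5137)
End effector: (7.7657, 4.5137)

Answer: 7.7657 4.5137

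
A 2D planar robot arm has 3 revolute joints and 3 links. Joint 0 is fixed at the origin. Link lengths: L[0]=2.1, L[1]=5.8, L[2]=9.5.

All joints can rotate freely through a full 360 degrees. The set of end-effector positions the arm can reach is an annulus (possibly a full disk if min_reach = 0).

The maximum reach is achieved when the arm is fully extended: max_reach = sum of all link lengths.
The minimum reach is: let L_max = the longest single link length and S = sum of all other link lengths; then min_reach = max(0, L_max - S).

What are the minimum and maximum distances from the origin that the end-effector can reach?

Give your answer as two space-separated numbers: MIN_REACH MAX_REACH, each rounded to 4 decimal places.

Link lengths: [2.1, 5.8, 9.5]
max_reach = 2.1 + 5.8 + 9.5 = 17.4
L_max = max([2.1, 5.8, 9.5]) = 9.5
S (sum of others) = 17.4 - 9.5 = 7.9
min_reach = max(0, 9.5 - 7.9) = max(0, 1.6) = 1.6

Answer: 1.6000 17.4000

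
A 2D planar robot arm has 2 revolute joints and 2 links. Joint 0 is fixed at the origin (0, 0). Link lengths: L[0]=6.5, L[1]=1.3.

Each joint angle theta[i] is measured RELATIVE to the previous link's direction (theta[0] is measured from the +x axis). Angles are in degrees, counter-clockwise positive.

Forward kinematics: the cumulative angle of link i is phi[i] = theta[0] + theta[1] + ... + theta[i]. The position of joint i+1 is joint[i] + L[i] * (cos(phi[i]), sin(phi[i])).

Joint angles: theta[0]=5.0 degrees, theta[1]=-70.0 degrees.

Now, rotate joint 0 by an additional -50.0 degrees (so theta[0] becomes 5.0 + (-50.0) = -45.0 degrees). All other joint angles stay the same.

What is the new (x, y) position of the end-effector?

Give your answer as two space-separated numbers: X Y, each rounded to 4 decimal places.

joint[0] = (0.0000, 0.0000)  (base)
link 0: phi[0] = -45 = -45 deg
  cos(-45 deg) = 0.7071, sin(-45 deg) = -0.7071
  joint[1] = (0.0000, 0.0000) + 6.5 * (0.7071, -0.7071) = (0.0000 + 4.5962, 0.0000 + -4.5962) = (4.5962, -4.5962)
link 1: phi[1] = -45 + -70 = -115 deg
  cos(-115 deg) = -0.4226, sin(-115 deg) = -0.9063
  joint[2] = (4.5962, -4.5962) + 1.3 * (-0.4226, -0.9063) = (4.5962 + -0.5494, -4.5962 + -1.1782) = (4.0468, -5.7744)
End effector: (4.0468, -5.7744)

Answer: 4.0468 -5.7744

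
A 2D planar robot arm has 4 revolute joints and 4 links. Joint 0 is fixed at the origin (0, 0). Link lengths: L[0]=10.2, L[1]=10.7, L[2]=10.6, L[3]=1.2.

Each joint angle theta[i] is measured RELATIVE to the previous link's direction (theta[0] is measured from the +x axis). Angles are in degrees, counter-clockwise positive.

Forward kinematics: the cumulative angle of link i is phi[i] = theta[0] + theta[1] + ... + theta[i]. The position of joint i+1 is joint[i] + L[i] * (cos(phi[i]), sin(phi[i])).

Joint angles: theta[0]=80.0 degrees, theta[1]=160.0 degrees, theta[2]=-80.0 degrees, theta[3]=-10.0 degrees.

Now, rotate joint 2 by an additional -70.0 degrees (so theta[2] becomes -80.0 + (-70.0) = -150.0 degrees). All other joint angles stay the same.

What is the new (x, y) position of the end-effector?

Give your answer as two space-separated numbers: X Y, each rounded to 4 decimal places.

Answer: -3.3704 12.5603

Derivation:
joint[0] = (0.0000, 0.0000)  (base)
link 0: phi[0] = 80 = 80 deg
  cos(80 deg) = 0.1736, sin(80 deg) = 0.9848
  joint[1] = (0.0000, 0.0000) + 10.2 * (0.1736, 0.9848) = (0.0000 + 1.7712, 0.0000 + 10.0450) = (1.7712, 10.0450)
link 1: phi[1] = 80 + 160 = 240 deg
  cos(240 deg) = -0.5000, sin(240 deg) = -0.8660
  joint[2] = (1.7712, 10.0450) + 10.7 * (-0.5000, -0.8660) = (1.7712 + -5.3500, 10.0450 + -9.2665) = (-3.5788, 0.7786)
link 2: phi[2] = 80 + 160 + -150 = 90 deg
  cos(90 deg) = 0.0000, sin(90 deg) = 1.0000
  joint[3] = (-3.5788, 0.7786) + 10.6 * (0.0000, 1.0000) = (-3.5788 + 0.0000, 0.7786 + 10.6000) = (-3.5788, 11.3786)
link 3: phi[3] = 80 + 160 + -150 + -10 = 80 deg
  cos(80 deg) = 0.1736, sin(80 deg) = 0.9848
  joint[4] = (-3.5788, 11.3786) + 1.2 * (0.1736, 0.9848) = (-3.5788 + 0.2084, 11.3786 + 1.1818) = (-3.3704, 12.5603)
End effector: (-3.3704, 12.5603)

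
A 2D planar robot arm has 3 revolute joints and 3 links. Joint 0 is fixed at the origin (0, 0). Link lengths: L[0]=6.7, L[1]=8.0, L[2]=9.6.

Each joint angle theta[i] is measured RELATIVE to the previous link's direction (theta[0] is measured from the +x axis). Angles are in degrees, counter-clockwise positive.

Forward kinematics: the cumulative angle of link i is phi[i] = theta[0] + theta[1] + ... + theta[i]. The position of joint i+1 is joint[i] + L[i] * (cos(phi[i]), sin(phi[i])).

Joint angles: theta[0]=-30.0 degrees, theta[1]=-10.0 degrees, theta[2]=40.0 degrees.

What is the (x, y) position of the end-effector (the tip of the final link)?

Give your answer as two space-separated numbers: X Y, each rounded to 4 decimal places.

Answer: 21.5307 -8.4923

Derivation:
joint[0] = (0.0000, 0.0000)  (base)
link 0: phi[0] = -30 = -30 deg
  cos(-30 deg) = 0.8660, sin(-30 deg) = -0.5000
  joint[1] = (0.0000, 0.0000) + 6.7 * (0.8660, -0.5000) = (0.0000 + 5.8024, 0.0000 + -3.3500) = (5.8024, -3.3500)
link 1: phi[1] = -30 + -10 = -40 deg
  cos(-40 deg) = 0.7660, sin(-40 deg) = -0.6428
  joint[2] = (5.8024, -3.3500) + 8 * (0.7660, -0.6428) = (5.8024 + 6.1284, -3.3500 + -5.1423) = (11.9307, -8.4923)
link 2: phi[2] = -30 + -10 + 40 = 0 deg
  cos(0 deg) = 1.0000, sin(0 deg) = 0.0000
  joint[3] = (11.9307, -8.4923) + 9.6 * (1.0000, 0.0000) = (11.9307 + 9.6000, -8.4923 + 0.0000) = (21.5307, -8.4923)
End effector: (21.5307, -8.4923)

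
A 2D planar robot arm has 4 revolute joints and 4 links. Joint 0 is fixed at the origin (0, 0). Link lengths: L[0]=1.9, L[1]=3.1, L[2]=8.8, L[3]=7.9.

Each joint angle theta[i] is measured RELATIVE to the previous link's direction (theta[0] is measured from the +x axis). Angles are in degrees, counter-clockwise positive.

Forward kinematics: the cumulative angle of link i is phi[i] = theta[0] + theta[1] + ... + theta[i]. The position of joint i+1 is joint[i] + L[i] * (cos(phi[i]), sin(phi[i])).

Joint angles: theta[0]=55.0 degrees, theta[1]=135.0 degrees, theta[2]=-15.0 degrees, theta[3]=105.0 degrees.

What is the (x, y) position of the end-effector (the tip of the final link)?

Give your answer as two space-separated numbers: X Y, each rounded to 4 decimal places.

Answer: -9.3578 -5.9949

Derivation:
joint[0] = (0.0000, 0.0000)  (base)
link 0: phi[0] = 55 = 55 deg
  cos(55 deg) = 0.5736, sin(55 deg) = 0.8192
  joint[1] = (0.0000, 0.0000) + 1.9 * (0.5736, 0.8192) = (0.0000 + 1.0898, 0.0000 + 1.5564) = (1.0898, 1.5564)
link 1: phi[1] = 55 + 135 = 190 deg
  cos(190 deg) = -0.9848, sin(190 deg) = -0.1736
  joint[2] = (1.0898, 1.5564) + 3.1 * (-0.9848, -0.1736) = (1.0898 + -3.0529, 1.5564 + -0.5383) = (-1.9631, 1.0181)
link 2: phi[2] = 55 + 135 + -15 = 175 deg
  cos(175 deg) = -0.9962, sin(175 deg) = 0.0872
  joint[3] = (-1.9631, 1.0181) + 8.8 * (-0.9962, 0.0872) = (-1.9631 + -8.7665, 1.0181 + 0.7670) = (-10.7296, 1.7851)
link 3: phi[3] = 55 + 135 + -15 + 105 = 280 deg
  cos(280 deg) = 0.1736, sin(280 deg) = -0.9848
  joint[4] = (-10.7296, 1.7851) + 7.9 * (0.1736, -0.9848) = (-10.7296 + 1.3718, 1.7851 + -7.7800) = (-9.3578, -5.9949)
End effector: (-9.3578, -5.9949)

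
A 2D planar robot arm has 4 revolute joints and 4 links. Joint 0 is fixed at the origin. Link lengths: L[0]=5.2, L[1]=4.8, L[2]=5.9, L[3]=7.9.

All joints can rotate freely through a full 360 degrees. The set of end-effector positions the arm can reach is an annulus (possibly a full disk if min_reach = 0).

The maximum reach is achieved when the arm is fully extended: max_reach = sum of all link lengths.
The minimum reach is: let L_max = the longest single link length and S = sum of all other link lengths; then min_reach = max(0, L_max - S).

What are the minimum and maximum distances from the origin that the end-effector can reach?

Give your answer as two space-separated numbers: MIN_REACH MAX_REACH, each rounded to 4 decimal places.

Answer: 0.0000 23.8000

Derivation:
Link lengths: [5.2, 4.8, 5.9, 7.9]
max_reach = 5.2 + 4.8 + 5.9 + 7.9 = 23.8
L_max = max([5.2, 4.8, 5.9, 7.9]) = 7.9
S (sum of others) = 23.8 - 7.9 = 15.9
min_reach = max(0, 7.9 - 15.9) = max(0, -8) = 0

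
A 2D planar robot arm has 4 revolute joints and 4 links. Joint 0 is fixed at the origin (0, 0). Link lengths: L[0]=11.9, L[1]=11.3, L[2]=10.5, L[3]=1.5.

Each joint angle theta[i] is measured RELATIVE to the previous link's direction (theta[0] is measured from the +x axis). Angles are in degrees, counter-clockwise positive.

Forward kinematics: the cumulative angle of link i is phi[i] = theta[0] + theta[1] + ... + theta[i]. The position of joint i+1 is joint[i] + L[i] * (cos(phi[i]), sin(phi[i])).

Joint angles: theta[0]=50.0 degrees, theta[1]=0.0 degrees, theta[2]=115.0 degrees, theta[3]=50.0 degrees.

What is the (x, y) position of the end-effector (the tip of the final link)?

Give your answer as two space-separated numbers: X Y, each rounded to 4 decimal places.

Answer: 3.5417 19.6295

Derivation:
joint[0] = (0.0000, 0.0000)  (base)
link 0: phi[0] = 50 = 50 deg
  cos(50 deg) = 0.6428, sin(50 deg) = 0.7660
  joint[1] = (0.0000, 0.0000) + 11.9 * (0.6428, 0.7660) = (0.0000 + 7.6492, 0.0000 + 9.1159) = (7.6492, 9.1159)
link 1: phi[1] = 50 + 0 = 50 deg
  cos(50 deg) = 0.6428, sin(50 deg) = 0.7660
  joint[2] = (7.6492, 9.1159) + 11.3 * (0.6428, 0.7660) = (7.6492 + 7.2635, 9.1159 + 8.6563) = (14.9127, 17.7722)
link 2: phi[2] = 50 + 0 + 115 = 165 deg
  cos(165 deg) = -0.9659, sin(165 deg) = 0.2588
  joint[3] = (14.9127, 17.7722) + 10.5 * (-0.9659, 0.2588) = (14.9127 + -10.1422, 17.7722 + 2.7176) = (4.7705, 20.4898)
link 3: phi[3] = 50 + 0 + 115 + 50 = 215 deg
  cos(215 deg) = -0.8192, sin(215 deg) = -0.5736
  joint[4] = (4.7705, 20.4898) + 1.5 * (-0.8192, -0.5736) = (4.7705 + -1.2287, 20.4898 + -0.8604) = (3.5417, 19.6295)
End effector: (3.5417, 19.6295)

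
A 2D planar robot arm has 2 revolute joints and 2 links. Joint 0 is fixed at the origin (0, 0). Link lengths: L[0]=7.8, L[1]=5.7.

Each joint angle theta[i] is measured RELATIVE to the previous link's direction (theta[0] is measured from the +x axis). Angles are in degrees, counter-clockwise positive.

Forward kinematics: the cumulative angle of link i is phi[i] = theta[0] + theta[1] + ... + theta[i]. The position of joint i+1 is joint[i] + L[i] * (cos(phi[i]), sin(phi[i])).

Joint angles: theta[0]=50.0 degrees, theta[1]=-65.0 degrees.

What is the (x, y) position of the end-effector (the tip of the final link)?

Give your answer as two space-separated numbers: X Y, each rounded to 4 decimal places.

Answer: 10.5195 4.4999

Derivation:
joint[0] = (0.0000, 0.0000)  (base)
link 0: phi[0] = 50 = 50 deg
  cos(50 deg) = 0.6428, sin(50 deg) = 0.7660
  joint[1] = (0.0000, 0.0000) + 7.8 * (0.6428, 0.7660) = (0.0000 + 5.0137, 0.0000 + 5.9751) = (5.0137, 5.9751)
link 1: phi[1] = 50 + -65 = -15 deg
  cos(-15 deg) = 0.9659, sin(-15 deg) = -0.2588
  joint[2] = (5.0137, 5.9751) + 5.7 * (0.9659, -0.2588) = (5.0137 + 5.5058, 5.9751 + -1.4753) = (10.5195, 4.4999)
End effector: (10.5195, 4.4999)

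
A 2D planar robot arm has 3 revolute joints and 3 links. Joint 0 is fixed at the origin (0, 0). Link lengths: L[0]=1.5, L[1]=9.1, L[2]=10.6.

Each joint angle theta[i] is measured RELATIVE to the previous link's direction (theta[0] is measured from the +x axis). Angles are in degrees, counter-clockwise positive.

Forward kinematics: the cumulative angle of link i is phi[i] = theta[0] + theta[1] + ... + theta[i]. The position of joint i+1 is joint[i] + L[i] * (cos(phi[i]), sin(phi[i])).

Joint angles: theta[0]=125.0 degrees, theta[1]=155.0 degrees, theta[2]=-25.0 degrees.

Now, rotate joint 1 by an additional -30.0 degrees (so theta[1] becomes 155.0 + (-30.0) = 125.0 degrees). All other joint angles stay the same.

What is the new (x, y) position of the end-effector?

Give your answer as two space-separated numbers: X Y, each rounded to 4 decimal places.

Answer: -11.4681 -14.8178

Derivation:
joint[0] = (0.0000, 0.0000)  (base)
link 0: phi[0] = 125 = 125 deg
  cos(125 deg) = -0.5736, sin(125 deg) = 0.8192
  joint[1] = (0.0000, 0.0000) + 1.5 * (-0.5736, 0.8192) = (0.0000 + -0.8604, 0.0000 + 1.2287) = (-0.8604, 1.2287)
link 1: phi[1] = 125 + 125 = 250 deg
  cos(250 deg) = -0.3420, sin(250 deg) = -0.9397
  joint[2] = (-0.8604, 1.2287) + 9.1 * (-0.3420, -0.9397) = (-0.8604 + -3.1124, 1.2287 + -8.5512) = (-3.9727, -7.3225)
link 2: phi[2] = 125 + 125 + -25 = 225 deg
  cos(225 deg) = -0.7071, sin(225 deg) = -0.7071
  joint[3] = (-3.9727, -7.3225) + 10.6 * (-0.7071, -0.7071) = (-3.9727 + -7.4953, -7.3225 + -7.4953) = (-11.4681, -14.8178)
End effector: (-11.4681, -14.8178)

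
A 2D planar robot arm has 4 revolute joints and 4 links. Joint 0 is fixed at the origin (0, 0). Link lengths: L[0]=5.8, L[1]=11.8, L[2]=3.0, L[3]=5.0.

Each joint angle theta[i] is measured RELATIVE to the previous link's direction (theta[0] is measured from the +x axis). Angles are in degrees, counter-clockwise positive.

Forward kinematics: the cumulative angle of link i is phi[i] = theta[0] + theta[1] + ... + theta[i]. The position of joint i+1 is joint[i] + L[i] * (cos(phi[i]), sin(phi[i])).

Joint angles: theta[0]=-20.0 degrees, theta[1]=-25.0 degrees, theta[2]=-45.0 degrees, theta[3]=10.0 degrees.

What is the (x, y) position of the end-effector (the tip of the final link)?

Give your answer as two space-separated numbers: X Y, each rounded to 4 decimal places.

Answer: 14.6623 -18.2516

Derivation:
joint[0] = (0.0000, 0.0000)  (base)
link 0: phi[0] = -20 = -20 deg
  cos(-20 deg) = 0.9397, sin(-20 deg) = -0.3420
  joint[1] = (0.0000, 0.0000) + 5.8 * (0.9397, -0.3420) = (0.0000 + 5.4502, 0.0000 + -1.9837) = (5.4502, -1.9837)
link 1: phi[1] = -20 + -25 = -45 deg
  cos(-45 deg) = 0.7071, sin(-45 deg) = -0.7071
  joint[2] = (5.4502, -1.9837) + 11.8 * (0.7071, -0.7071) = (5.4502 + 8.3439, -1.9837 + -8.3439) = (13.7941, -10.3276)
link 2: phi[2] = -20 + -25 + -45 = -90 deg
  cos(-90 deg) = 0.0000, sin(-90 deg) = -1.0000
  joint[3] = (13.7941, -10.3276) + 3 * (0.0000, -1.0000) = (13.7941 + 0.0000, -10.3276 + -3.0000) = (13.7941, -13.3276)
link 3: phi[3] = -20 + -25 + -45 + 10 = -80 deg
  cos(-80 deg) = 0.1736, sin(-80 deg) = -0.9848
  joint[4] = (13.7941, -13.3276) + 5 * (0.1736, -0.9848) = (13.7941 + 0.8682, -13.3276 + -4.9240) = (14.6623, -18.2516)
End effector: (14.6623, -18.2516)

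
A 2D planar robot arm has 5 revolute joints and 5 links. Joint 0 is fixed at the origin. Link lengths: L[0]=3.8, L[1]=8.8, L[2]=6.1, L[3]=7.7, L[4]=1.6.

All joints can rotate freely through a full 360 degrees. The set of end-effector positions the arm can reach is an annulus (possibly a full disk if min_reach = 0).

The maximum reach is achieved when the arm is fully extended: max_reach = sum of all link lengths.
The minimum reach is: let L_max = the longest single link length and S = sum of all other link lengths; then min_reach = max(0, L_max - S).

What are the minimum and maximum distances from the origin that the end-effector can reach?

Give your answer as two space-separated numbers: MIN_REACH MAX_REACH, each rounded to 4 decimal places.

Link lengths: [3.8, 8.8, 6.1, 7.7, 1.6]
max_reach = 3.8 + 8.8 + 6.1 + 7.7 + 1.6 = 28
L_max = max([3.8, 8.8, 6.1, 7.7, 1.6]) = 8.8
S (sum of others) = 28 - 8.8 = 19.2
min_reach = max(0, 8.8 - 19.2) = max(0, -10.4) = 0

Answer: 0.0000 28.0000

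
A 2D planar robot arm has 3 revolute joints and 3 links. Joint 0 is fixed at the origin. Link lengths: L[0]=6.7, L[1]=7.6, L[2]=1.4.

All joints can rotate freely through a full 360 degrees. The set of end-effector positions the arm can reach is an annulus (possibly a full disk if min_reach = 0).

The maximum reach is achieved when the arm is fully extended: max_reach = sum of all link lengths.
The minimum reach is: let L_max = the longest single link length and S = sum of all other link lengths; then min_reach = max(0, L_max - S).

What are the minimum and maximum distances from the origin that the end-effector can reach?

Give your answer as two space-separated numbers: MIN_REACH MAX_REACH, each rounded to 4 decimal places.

Link lengths: [6.7, 7.6, 1.4]
max_reach = 6.7 + 7.6 + 1.4 = 15.7
L_max = max([6.7, 7.6, 1.4]) = 7.6
S (sum of others) = 15.7 - 7.6 = 8.1
min_reach = max(0, 7.6 - 8.1) = max(0, -0.5) = 0

Answer: 0.0000 15.7000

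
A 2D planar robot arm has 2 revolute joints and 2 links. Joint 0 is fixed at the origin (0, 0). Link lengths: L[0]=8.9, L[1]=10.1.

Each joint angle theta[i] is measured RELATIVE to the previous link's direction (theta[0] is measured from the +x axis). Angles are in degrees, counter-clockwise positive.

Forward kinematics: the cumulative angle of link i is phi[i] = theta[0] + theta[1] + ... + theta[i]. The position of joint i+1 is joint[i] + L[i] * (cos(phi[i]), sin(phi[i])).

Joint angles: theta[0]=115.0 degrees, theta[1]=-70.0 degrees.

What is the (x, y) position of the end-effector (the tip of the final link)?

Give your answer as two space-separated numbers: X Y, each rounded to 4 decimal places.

joint[0] = (0.0000, 0.0000)  (base)
link 0: phi[0] = 115 = 115 deg
  cos(115 deg) = -0.4226, sin(115 deg) = 0.9063
  joint[1] = (0.0000, 0.0000) + 8.9 * (-0.4226, 0.9063) = (0.0000 + -3.7613, 0.0000 + 8.0661) = (-3.7613, 8.0661)
link 1: phi[1] = 115 + -70 = 45 deg
  cos(45 deg) = 0.7071, sin(45 deg) = 0.7071
  joint[2] = (-3.7613, 8.0661) + 10.1 * (0.7071, 0.7071) = (-3.7613 + 7.1418, 8.0661 + 7.1418) = (3.3805, 15.2079)
End effector: (3.3805, 15.2079)

Answer: 3.3805 15.2079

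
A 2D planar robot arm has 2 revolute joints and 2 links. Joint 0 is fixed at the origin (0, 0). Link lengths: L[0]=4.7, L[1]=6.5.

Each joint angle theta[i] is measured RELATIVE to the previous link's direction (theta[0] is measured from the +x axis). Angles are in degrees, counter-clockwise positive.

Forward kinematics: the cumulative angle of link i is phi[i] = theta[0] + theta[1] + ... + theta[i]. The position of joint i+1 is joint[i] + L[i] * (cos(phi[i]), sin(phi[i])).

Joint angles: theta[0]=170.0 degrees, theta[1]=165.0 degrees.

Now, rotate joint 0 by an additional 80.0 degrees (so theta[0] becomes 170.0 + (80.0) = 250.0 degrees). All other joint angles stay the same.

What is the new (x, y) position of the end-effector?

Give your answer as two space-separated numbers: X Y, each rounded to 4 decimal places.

Answer: 2.1208 0.9079

Derivation:
joint[0] = (0.0000, 0.0000)  (base)
link 0: phi[0] = 250 = 250 deg
  cos(250 deg) = -0.3420, sin(250 deg) = -0.9397
  joint[1] = (0.0000, 0.0000) + 4.7 * (-0.3420, -0.9397) = (0.0000 + -1.6075, 0.0000 + -4.4166) = (-1.6075, -4.4166)
link 1: phi[1] = 250 + 165 = 415 deg
  cos(415 deg) = 0.5736, sin(415 deg) = 0.8192
  joint[2] = (-1.6075, -4.4166) + 6.5 * (0.5736, 0.8192) = (-1.6075 + 3.7282, -4.4166 + 5.3245) = (2.1208, 0.9079)
End effector: (2.1208, 0.9079)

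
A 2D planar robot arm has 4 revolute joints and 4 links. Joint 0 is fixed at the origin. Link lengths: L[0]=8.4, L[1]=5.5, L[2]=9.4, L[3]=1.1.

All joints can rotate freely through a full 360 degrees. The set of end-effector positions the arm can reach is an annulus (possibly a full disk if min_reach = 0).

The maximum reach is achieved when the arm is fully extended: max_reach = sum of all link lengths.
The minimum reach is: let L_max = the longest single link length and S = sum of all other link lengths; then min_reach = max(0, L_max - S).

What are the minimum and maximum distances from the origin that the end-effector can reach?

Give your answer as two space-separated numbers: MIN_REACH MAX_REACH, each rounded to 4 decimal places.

Link lengths: [8.4, 5.5, 9.4, 1.1]
max_reach = 8.4 + 5.5 + 9.4 + 1.1 = 24.4
L_max = max([8.4, 5.5, 9.4, 1.1]) = 9.4
S (sum of others) = 24.4 - 9.4 = 15
min_reach = max(0, 9.4 - 15) = max(0, -5.6) = 0

Answer: 0.0000 24.4000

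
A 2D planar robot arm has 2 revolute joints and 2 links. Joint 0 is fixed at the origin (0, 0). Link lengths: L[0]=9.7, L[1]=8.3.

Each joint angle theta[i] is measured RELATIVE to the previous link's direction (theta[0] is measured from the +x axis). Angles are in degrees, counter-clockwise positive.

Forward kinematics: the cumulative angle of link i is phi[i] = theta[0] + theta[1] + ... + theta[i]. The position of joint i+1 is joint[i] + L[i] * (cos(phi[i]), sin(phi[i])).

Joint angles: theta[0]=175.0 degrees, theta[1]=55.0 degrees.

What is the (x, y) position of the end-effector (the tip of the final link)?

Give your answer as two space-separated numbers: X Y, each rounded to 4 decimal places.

joint[0] = (0.0000, 0.0000)  (base)
link 0: phi[0] = 175 = 175 deg
  cos(175 deg) = -0.9962, sin(175 deg) = 0.0872
  joint[1] = (0.0000, 0.0000) + 9.7 * (-0.9962, 0.0872) = (0.0000 + -9.6631, 0.0000 + 0.8454) = (-9.6631, 0.8454)
link 1: phi[1] = 175 + 55 = 230 deg
  cos(230 deg) = -0.6428, sin(230 deg) = -0.7660
  joint[2] = (-9.6631, 0.8454) + 8.3 * (-0.6428, -0.7660) = (-9.6631 + -5.3351, 0.8454 + -6.3582) = (-14.9982, -5.5128)
End effector: (-14.9982, -5.5128)

Answer: -14.9982 -5.5128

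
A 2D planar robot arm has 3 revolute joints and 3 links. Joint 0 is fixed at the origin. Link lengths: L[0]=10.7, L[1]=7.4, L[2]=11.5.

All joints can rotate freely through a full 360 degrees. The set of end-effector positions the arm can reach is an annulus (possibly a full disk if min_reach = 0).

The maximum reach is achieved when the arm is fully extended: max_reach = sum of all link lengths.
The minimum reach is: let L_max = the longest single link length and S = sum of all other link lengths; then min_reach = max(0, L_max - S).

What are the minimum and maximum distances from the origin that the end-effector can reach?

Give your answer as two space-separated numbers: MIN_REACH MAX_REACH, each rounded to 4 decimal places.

Answer: 0.0000 29.6000

Derivation:
Link lengths: [10.7, 7.4, 11.5]
max_reach = 10.7 + 7.4 + 11.5 = 29.6
L_max = max([10.7, 7.4, 11.5]) = 11.5
S (sum of others) = 29.6 - 11.5 = 18.1
min_reach = max(0, 11.5 - 18.1) = max(0, -6.6) = 0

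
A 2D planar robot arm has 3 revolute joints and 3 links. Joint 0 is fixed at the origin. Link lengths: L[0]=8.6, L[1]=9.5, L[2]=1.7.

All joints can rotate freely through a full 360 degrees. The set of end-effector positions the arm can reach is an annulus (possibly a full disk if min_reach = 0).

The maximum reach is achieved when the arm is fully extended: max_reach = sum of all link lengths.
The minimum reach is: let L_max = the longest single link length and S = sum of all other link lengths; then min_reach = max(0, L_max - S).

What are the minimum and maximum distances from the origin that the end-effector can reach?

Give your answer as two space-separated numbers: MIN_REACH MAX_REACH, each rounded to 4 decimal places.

Link lengths: [8.6, 9.5, 1.7]
max_reach = 8.6 + 9.5 + 1.7 = 19.8
L_max = max([8.6, 9.5, 1.7]) = 9.5
S (sum of others) = 19.8 - 9.5 = 10.3
min_reach = max(0, 9.5 - 10.3) = max(0, -0.8) = 0

Answer: 0.0000 19.8000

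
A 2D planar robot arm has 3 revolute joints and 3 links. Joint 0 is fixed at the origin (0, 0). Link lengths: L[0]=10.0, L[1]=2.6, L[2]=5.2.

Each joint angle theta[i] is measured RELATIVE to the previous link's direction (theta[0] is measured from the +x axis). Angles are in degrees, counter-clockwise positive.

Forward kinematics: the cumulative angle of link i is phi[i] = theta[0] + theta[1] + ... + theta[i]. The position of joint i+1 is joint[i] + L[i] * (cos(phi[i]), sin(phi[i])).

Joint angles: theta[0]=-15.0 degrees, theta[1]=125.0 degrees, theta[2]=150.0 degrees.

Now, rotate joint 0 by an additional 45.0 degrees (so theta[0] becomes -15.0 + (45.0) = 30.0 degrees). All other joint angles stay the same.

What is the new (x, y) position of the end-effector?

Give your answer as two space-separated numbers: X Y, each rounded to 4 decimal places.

Answer: 9.2865 1.8392

Derivation:
joint[0] = (0.0000, 0.0000)  (base)
link 0: phi[0] = 30 = 30 deg
  cos(30 deg) = 0.8660, sin(30 deg) = 0.5000
  joint[1] = (0.0000, 0.0000) + 10 * (0.8660, 0.5000) = (0.0000 + 8.6603, 0.0000 + 5.0000) = (8.6603, 5.0000)
link 1: phi[1] = 30 + 125 = 155 deg
  cos(155 deg) = -0.9063, sin(155 deg) = 0.4226
  joint[2] = (8.6603, 5.0000) + 2.6 * (-0.9063, 0.4226) = (8.6603 + -2.3564, 5.0000 + 1.0988) = (6.3039, 6.0988)
link 2: phi[2] = 30 + 125 + 150 = 305 deg
  cos(305 deg) = 0.5736, sin(305 deg) = -0.8192
  joint[3] = (6.3039, 6.0988) + 5.2 * (0.5736, -0.8192) = (6.3039 + 2.9826, 6.0988 + -4.2596) = (9.2865, 1.8392)
End effector: (9.2865, 1.8392)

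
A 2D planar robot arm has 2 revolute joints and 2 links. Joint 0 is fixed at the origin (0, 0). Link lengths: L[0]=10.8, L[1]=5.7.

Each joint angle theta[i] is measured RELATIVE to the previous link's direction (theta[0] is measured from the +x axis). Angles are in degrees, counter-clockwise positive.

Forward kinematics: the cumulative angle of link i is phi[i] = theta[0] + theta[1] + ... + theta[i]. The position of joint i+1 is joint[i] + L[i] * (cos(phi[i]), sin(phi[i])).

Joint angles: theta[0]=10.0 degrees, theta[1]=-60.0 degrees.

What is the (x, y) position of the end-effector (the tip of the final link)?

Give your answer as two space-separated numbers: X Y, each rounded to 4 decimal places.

Answer: 14.2998 -2.4911

Derivation:
joint[0] = (0.0000, 0.0000)  (base)
link 0: phi[0] = 10 = 10 deg
  cos(10 deg) = 0.9848, sin(10 deg) = 0.1736
  joint[1] = (0.0000, 0.0000) + 10.8 * (0.9848, 0.1736) = (0.0000 + 10.6359, 0.0000 + 1.8754) = (10.6359, 1.8754)
link 1: phi[1] = 10 + -60 = -50 deg
  cos(-50 deg) = 0.6428, sin(-50 deg) = -0.7660
  joint[2] = (10.6359, 1.8754) + 5.7 * (0.6428, -0.7660) = (10.6359 + 3.6639, 1.8754 + -4.3665) = (14.2998, -2.4911)
End effector: (14.2998, -2.4911)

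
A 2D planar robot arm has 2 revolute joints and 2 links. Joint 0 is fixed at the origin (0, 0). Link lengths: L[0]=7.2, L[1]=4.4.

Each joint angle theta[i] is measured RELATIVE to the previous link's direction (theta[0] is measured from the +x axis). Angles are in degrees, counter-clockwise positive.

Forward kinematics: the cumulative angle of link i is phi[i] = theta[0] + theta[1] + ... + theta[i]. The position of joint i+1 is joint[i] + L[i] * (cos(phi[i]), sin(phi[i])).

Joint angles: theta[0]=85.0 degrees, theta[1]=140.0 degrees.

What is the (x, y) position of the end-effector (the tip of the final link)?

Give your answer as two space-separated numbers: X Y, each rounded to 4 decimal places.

joint[0] = (0.0000, 0.0000)  (base)
link 0: phi[0] = 85 = 85 deg
  cos(85 deg) = 0.0872, sin(85 deg) = 0.9962
  joint[1] = (0.0000, 0.0000) + 7.2 * (0.0872, 0.9962) = (0.0000 + 0.6275, 0.0000 + 7.1726) = (0.6275, 7.1726)
link 1: phi[1] = 85 + 140 = 225 deg
  cos(225 deg) = -0.7071, sin(225 deg) = -0.7071
  joint[2] = (0.6275, 7.1726) + 4.4 * (-0.7071, -0.7071) = (0.6275 + -3.1113, 7.1726 + -3.1113) = (-2.4837, 4.0613)
End effector: (-2.4837, 4.0613)

Answer: -2.4837 4.0613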